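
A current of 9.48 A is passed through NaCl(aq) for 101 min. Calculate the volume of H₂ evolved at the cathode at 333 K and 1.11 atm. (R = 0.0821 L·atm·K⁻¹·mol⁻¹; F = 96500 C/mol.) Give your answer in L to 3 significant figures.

Q = 9.48 A × 6060 s = 57450 C
Moles of electrons = 57450 / 96500 = 0.5953 mol
2H⁺ + 2e⁻ → H₂, so n(H₂) = 0.5953 / 2 = 0.2977 mol
V = nRT/P = 0.2977 × 0.0821 × 333 / 1.11 = 7.332 L

7.33 L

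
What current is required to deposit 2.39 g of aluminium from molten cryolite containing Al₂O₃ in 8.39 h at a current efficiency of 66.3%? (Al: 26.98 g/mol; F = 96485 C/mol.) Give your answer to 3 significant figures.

n(Al) = 2.39 / 26.98 = 0.08858 mol
Al³⁺ + 3e⁻ → Al, so n(e⁻) = 3 × 0.08858 = 0.2657 mol
Q = 0.2657 × 96485 / 0.663 = 38670 C
I = Q / t = 38670 / 30204 s = 1.28 A

1.28 A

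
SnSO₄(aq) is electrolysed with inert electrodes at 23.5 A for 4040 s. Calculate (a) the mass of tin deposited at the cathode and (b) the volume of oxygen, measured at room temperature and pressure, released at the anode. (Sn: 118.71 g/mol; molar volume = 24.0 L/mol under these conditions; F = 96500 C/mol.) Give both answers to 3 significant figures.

Q = 23.5 × 4040 = 94940 C; n(e⁻) = 94940 / 96500 = 0.9838 mol
Cathode: Sn²⁺ + 2e⁻ → Sn → n(Sn) = 0.9838/2 = 0.4919 mol → 58.4 g
Anode: 2H₂O → O₂ + 4H⁺ + 4e⁻ → n(O₂) = 0.9838/4 = 0.2460 mol → 5.90 L

58.4 g Sn; 5.90 L O₂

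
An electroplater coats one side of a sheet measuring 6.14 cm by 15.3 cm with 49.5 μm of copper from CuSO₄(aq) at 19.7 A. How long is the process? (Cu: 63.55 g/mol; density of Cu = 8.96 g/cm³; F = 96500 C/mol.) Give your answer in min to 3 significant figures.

Plated area = 6.14 × 15.3 = 93.94 cm²
Volume = 93.94 × 49.5×10⁻⁴ cm = 0.4650 cm³
m(Cu) = 0.4650 × 8.96 = 4.166 g
n(Cu) = 4.166 / 63.55 = 0.06555 mol; n(e⁻) = 2 × 0.06555 = 0.1311 mol
Q = 0.1311 × 96500 = 12650 C
t = 12650 / 19.7 = 642.1 s = 10.7 min

10.7 min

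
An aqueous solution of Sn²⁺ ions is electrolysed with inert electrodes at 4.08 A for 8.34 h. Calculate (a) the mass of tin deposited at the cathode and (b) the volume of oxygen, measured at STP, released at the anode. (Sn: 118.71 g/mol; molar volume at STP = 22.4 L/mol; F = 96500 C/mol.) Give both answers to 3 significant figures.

Q = 4.08 × 30024 = 1.225×10^5 C; n(e⁻) = 1.225×10^5 / 96500 = 1.269 mol
Cathode: Sn²⁺ + 2e⁻ → Sn → n(Sn) = 1.269/2 = 0.6345 mol → 75.3 g
Anode: 2H₂O → O₂ + 4H⁺ + 4e⁻ → n(O₂) = 1.269/4 = 0.3173 mol → 7.11 L

75.3 g Sn; 7.11 L O₂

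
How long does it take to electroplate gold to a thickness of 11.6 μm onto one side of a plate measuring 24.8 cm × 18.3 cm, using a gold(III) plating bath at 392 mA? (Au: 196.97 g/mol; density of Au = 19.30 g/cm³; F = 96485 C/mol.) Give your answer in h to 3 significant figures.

10.6 h

Plated area = 24.8 × 18.3 = 453.8 cm²
Volume = 453.8 × 11.6×10⁻⁴ cm = 0.5264 cm³
m(Au) = 0.5264 × 19.30 = 10.16 g
n(Au) = 10.16 / 196.97 = 0.05158 mol; n(e⁻) = 3 × 0.05158 = 0.1547 mol
Q = 0.1547 × 96485 = 14930 C
t = 14930 / 0.392 = 38090 s = 10.6 h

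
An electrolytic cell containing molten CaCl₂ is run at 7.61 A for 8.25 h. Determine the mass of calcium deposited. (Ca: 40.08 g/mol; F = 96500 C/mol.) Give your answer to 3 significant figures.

46.9 g

Charge passed = 7.61 × 29700 = 2.260×10^5 C
Moles of electrons = 2.260×10^5 / 96500 = 2.342 mol
Ca²⁺ + 2e⁻ → Ca, so n(Ca) = 2.342 / 2 = 1.171 mol
m = 1.171 × 40.08 = 46.9 g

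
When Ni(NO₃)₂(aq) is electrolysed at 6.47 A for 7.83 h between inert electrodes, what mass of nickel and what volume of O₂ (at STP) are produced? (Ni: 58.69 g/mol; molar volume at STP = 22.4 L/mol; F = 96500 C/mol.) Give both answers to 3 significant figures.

55.5 g Ni; 10.6 L O₂

Q = 6.47 × 28188 = 1.824×10^5 C; n(e⁻) = 1.824×10^5 / 96500 = 1.890 mol
Cathode: Ni²⁺ + 2e⁻ → Ni → n(Ni) = 1.890/2 = 0.9450 mol → 55.5 g
Anode: 2H₂O → O₂ + 4H⁺ + 4e⁻ → n(O₂) = 1.890/4 = 0.4725 mol → 10.6 L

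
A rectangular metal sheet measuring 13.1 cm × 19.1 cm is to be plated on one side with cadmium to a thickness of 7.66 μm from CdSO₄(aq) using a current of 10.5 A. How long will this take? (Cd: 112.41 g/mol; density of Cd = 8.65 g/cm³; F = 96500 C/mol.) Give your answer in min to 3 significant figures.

4.52 min

Plated area = 13.1 × 19.1 = 250.2 cm²
Volume = 250.2 × 7.66×10⁻⁴ cm = 0.1917 cm³
m(Cd) = 0.1917 × 8.65 = 1.658 g
n(Cd) = 1.658 / 112.41 = 0.01475 mol; n(e⁻) = 2 × 0.01475 = 0.02950 mol
Q = 0.02950 × 96500 = 2847 C
t = 2847 / 10.5 = 271.1 s = 4.52 min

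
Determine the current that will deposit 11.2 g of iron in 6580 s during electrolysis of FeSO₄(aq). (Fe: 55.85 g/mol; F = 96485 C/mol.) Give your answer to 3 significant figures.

n(Fe) = 11.2 / 55.85 = 0.2005 mol
Fe²⁺ + 2e⁻ → Fe, so n(e⁻) = 2 × 0.2005 = 0.4010 mol
Q = 0.4010 × 96485 = 38690 C
I = Q / t = 38690 / 6580 s = 5.88 A

5.88 A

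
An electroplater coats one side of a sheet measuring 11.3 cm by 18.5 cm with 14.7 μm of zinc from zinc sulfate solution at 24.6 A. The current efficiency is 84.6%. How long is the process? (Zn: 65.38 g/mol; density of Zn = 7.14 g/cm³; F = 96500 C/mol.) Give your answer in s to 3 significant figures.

311 s

Plated area = 11.3 × 18.5 = 209.1 cm²
Volume = 209.1 × 14.7×10⁻⁴ cm = 0.3074 cm³
m(Zn) = 0.3074 × 7.14 = 2.195 g
n(Zn) = 2.195 / 65.38 = 0.03357 mol; n(e⁻) = 2 × 0.03357 = 0.06714 mol
Q = 0.06714 × 96500 / 0.846 = 7658 C
t = 7658 / 24.6 = 311.3 s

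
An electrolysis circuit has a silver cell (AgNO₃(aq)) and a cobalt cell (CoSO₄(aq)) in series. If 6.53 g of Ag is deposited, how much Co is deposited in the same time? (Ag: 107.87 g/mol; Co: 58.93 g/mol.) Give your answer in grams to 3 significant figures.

1.78 g

n(Ag) = 6.53 / 107.87 = 0.06054 mol
Ag⁺ + e⁻ → Ag, so n(e⁻) = 0.06054 mol
Same current for the same time ⇒ same n(e⁻) = 0.06054 mol in both cells.
Co²⁺ + 2e⁻ → Co, so n(Co) = 0.06054 / 2 = 0.03027 mol
m(Co) = 0.03027 × 58.93 = 1.78 g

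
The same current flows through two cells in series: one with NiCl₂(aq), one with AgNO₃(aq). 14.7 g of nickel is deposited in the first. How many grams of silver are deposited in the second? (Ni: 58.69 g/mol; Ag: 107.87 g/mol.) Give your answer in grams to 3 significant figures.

54.0 g

n(Ni) = 14.7 / 58.69 = 0.2505 mol
Ni²⁺ + 2e⁻ → Ni, so n(e⁻) = 2 × 0.2505 = 0.5010 mol
In series, the same 0.5010 mol of electrons flows through the second cell.
Ag⁺ + e⁻ → Ag, so n(Ag) = 0.5010 mol
m(Ag) = 0.5010 × 107.87 = 54.0 g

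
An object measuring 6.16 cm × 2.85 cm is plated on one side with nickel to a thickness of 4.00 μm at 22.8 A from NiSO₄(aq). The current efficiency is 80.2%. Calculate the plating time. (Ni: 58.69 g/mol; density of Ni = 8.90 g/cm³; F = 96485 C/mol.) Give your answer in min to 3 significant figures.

0.187 min

Plated area = 6.16 × 2.85 = 17.56 cm²
Volume = 17.56 × 4.00×10⁻⁴ cm = 0.007024 cm³
m(Ni) = 0.007024 × 8.90 = 0.06251 g
n(Ni) = 0.06251 / 58.69 = 0.001065 mol; n(e⁻) = 2 × 0.001065 = 0.002130 mol
Q = 0.002130 × 96485 / 0.802 = 256.3 C
t = 256.3 / 22.8 = 11.24 s = 0.187 min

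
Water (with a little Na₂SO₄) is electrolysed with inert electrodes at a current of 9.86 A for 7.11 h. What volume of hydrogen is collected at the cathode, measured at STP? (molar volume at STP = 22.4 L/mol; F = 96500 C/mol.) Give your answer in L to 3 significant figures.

29.3 L

Q = 9.86 A × 25596 s = 2.524×10^5 C
n(e⁻) = 2.524×10^5 / 96500 = 2.616 mol
2H⁺ + 2e⁻ → H₂, so n(H₂) = 2.616 / 2 = 1.308 mol
V = 1.308 × 22.4 = 29.30 L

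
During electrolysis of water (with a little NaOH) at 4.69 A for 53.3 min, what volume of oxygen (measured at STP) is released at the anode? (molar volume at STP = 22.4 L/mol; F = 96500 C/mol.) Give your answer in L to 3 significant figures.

Charge passed = 4.69 × 3198 = 15000 C
n(e⁻) = Q/F = 15000/96500 = 0.1554 mol
2H₂O → O₂ + 4H⁺ + 4e⁻, so n(O₂) = 0.1554 / 4 = 0.03885 mol
V = 0.03885 × 22.4 = 0.8702 L

0.870 L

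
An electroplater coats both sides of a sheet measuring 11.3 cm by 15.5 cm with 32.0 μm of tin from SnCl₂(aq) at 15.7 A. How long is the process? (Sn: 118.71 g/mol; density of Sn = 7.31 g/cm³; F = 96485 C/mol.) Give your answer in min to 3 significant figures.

Plated area = 2 × 11.3 × 15.5 = 350.3 cm²
Volume = 350.3 × 32.0×10⁻⁴ cm = 1.121 cm³
m(Sn) = 1.121 × 7.31 = 8.195 g
n(Sn) = 8.195 / 118.71 = 0.06903 mol; n(e⁻) = 2 × 0.06903 = 0.1381 mol
Q = 0.1381 × 96485 = 13320 C
t = 13320 / 15.7 = 848.4 s = 14.1 min

14.1 min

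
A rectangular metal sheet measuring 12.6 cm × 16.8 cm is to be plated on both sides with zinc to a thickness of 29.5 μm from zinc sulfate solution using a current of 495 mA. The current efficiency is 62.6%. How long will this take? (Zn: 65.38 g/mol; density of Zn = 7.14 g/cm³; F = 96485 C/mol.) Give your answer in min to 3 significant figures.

1420 min

Plated area = 2 × 12.6 × 16.8 = 423.4 cm²
Volume = 423.4 × 29.5×10⁻⁴ cm = 1.249 cm³
m(Zn) = 1.249 × 7.14 = 8.918 g
n(Zn) = 8.918 / 65.38 = 0.1364 mol; n(e⁻) = 2 × 0.1364 = 0.2728 mol
Q = 0.2728 × 96485 / 0.626 = 42050 C
t = 42050 / 0.495 = 84950 s = 1420 min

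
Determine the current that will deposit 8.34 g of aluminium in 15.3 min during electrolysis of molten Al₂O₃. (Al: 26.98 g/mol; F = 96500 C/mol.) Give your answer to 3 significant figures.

n(Al) = 8.34 / 26.98 = 0.3091 mol
Al³⁺ + 3e⁻ → Al, so n(e⁻) = 3 × 0.3091 = 0.9273 mol
Q = 0.9273 × 96500 = 89480 C
I = Q / t = 89480 / 918 s = 97.5 A

97.5 A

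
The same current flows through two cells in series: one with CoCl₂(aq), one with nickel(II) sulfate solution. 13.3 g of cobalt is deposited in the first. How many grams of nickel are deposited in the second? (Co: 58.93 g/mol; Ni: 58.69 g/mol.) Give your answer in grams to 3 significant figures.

13.2 g

n(Co) = 13.3 / 58.93 = 0.2257 mol
Co²⁺ + 2e⁻ → Co, so n(e⁻) = 2 × 0.2257 = 0.4514 mol
Same current for the same time ⇒ same n(e⁻) = 0.4514 mol in both cells.
Ni²⁺ + 2e⁻ → Ni, so n(Ni) = 0.4514 / 2 = 0.2257 mol
m(Ni) = 0.2257 × 58.69 = 13.2 g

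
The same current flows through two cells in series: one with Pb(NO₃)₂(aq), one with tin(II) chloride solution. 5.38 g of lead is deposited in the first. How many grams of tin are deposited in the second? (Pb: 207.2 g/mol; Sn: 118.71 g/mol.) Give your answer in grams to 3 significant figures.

3.08 g

n(Pb) = 5.38 / 207.2 = 0.02597 mol
Pb²⁺ + 2e⁻ → Pb, so n(e⁻) = 2 × 0.02597 = 0.05194 mol
Same current for the same time ⇒ same n(e⁻) = 0.05194 mol in both cells.
Sn²⁺ + 2e⁻ → Sn, so n(Sn) = 0.05194 / 2 = 0.02597 mol
m(Sn) = 0.02597 × 118.71 = 3.08 g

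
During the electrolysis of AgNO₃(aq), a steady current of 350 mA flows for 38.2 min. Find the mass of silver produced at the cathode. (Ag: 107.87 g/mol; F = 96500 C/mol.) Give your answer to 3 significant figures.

Charge passed = 0.350 × 2292 = 802.2 C
n(e⁻) = 802.2 / 96500 = 0.008313 mol
Ag⁺ + e⁻ → Ag, so n(Ag) = 0.008313 mol
m = 0.008313 × 107.87 = 0.897 g

0.897 g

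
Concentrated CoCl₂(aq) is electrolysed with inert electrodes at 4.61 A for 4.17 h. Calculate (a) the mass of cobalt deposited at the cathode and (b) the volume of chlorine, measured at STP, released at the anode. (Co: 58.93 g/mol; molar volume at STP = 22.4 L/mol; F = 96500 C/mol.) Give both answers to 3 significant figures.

Q = 4.61 × 15012 = 69210 C; n(e⁻) = 69210 / 96500 = 0.7172 mol
Cathode: Co²⁺ + 2e⁻ → Co → n(Co) = 0.7172/2 = 0.3586 mol → 21.1 g
Anode: 2Cl⁻ → Cl₂ + 2e⁻ → n(Cl₂) = 0.7172/2 = 0.3586 mol → 8.03 L

21.1 g Co; 8.03 L Cl₂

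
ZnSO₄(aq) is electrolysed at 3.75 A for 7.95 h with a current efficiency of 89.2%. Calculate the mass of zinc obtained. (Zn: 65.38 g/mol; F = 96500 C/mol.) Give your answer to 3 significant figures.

32.4 g

Q = 3.75 × 28620 = 1.073×10^5 C
n(e⁻) = 1.073×10^5 / 96500 = 1.112 mol
Zn²⁺ + 2e⁻ → Zn, so theoretical m(Zn) = 0.5560 × 65.38 = 36.35 g
Actual mass = 89.2% × 36.35 = 32.4 g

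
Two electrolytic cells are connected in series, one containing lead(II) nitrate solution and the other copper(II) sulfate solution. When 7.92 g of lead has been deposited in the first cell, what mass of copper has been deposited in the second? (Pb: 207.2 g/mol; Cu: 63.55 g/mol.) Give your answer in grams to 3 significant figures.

n(Pb) = 7.92 / 207.2 = 0.03822 mol
Pb²⁺ + 2e⁻ → Pb, so n(e⁻) = 2 × 0.03822 = 0.07644 mol
Since the cells are in series, n(e⁻) in the Cu cell is also 0.07644 mol.
Cu²⁺ + 2e⁻ → Cu, so n(Cu) = 0.07644 / 2 = 0.03822 mol
m(Cu) = 0.03822 × 63.55 = 2.43 g

2.43 g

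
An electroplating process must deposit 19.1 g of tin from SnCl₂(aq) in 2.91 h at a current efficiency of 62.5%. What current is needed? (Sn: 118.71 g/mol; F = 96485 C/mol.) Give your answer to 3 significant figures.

n(Sn) = 19.1 / 118.71 = 0.1609 mol
Sn²⁺ + 2e⁻ → Sn, so n(e⁻) = 2 × 0.1609 = 0.3218 mol
Q = 0.3218 × 96485 / 0.625 = 49680 C
I = Q / t = 49680 / 10476 s = 4.74 A

4.74 A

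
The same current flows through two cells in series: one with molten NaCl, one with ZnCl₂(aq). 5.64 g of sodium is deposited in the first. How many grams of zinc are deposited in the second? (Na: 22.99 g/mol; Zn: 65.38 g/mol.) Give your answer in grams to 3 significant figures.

8.02 g

n(Na) = 5.64 / 22.99 = 0.2453 mol
Na⁺ + e⁻ → Na, so n(e⁻) = 0.2453 mol
The cells are in series, so the same charge (and hence the same n(e⁻) = 0.2453 mol) passes through both.
Zn²⁺ + 2e⁻ → Zn, so n(Zn) = 0.2453 / 2 = 0.1227 mol
m(Zn) = 0.1227 × 65.38 = 8.02 g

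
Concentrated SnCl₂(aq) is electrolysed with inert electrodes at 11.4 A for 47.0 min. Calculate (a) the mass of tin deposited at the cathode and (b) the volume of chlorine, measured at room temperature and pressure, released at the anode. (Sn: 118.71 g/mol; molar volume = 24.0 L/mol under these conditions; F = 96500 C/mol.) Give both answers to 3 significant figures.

Q = 11.4 × 2820 = 32150 C; n(e⁻) = 32150 / 96500 = 0.3332 mol
Cathode: Sn²⁺ + 2e⁻ → Sn → n(Sn) = 0.3332/2 = 0.1666 mol → 19.8 g
Anode: 2Cl⁻ → Cl₂ + 2e⁻ → n(Cl₂) = 0.3332/2 = 0.1666 mol → 4.00 L

19.8 g Sn; 4.00 L Cl₂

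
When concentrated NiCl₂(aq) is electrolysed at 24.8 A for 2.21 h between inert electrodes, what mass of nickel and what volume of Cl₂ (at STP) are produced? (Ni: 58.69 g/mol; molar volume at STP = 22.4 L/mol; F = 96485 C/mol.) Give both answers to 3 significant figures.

Q = 24.8 × 7956 = 1.973×10^5 C; n(e⁻) = 1.973×10^5 / 96485 = 2.045 mol
Cathode: Ni²⁺ + 2e⁻ → Ni → n(Ni) = 2.045/2 = 1.023 mol → 60.0 g
Anode: 2Cl⁻ → Cl₂ + 2e⁻ → n(Cl₂) = 2.045/2 = 1.023 mol → 22.9 L

60.0 g Ni; 22.9 L Cl₂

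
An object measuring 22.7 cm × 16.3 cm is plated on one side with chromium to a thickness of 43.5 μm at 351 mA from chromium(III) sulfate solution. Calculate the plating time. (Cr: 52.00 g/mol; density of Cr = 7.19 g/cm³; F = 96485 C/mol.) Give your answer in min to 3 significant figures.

3060 min

Plated area = 22.7 × 16.3 = 370.0 cm²
Volume = 370.0 × 43.5×10⁻⁴ cm = 1.610 cm³
m(Cr) = 1.610 × 7.19 = 11.58 g
n(Cr) = 11.58 / 52.00 = 0.2227 mol; n(e⁻) = 3 × 0.2227 = 0.6681 mol
Q = 0.6681 × 96485 = 64460 C
t = 64460 / 0.351 = 1.836×10^5 s = 3060 min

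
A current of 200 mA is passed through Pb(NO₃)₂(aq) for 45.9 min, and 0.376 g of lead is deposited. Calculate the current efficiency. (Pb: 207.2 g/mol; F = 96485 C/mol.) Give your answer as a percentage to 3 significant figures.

63.6%

Q = 0.200 × 2754 = 550.8 C
n(e⁻) = 550.8 / 96485 = 0.005709 mol
Pb²⁺ + 2e⁻ → Pb, so theoretical n(Pb) = 0.002855 mol → 0.5916 g
Efficiency = 0.376 / 0.5916 = 0.6356 = 63.6%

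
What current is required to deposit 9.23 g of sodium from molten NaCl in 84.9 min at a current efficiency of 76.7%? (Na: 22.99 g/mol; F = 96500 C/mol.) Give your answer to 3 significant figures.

9.92 A

n(Na) = 9.23 / 22.99 = 0.4015 mol
Na⁺ + e⁻ → Na, so n(e⁻) = 0.4015 mol
Q = 0.4015 × 96500 / 0.767 = 50510 C
I = Q / t = 50510 / 5094 s = 9.92 A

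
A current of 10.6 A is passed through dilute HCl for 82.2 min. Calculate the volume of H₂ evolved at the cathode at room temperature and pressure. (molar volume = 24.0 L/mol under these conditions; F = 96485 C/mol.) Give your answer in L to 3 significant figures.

Charge passed = 10.6 × 4932 = 52280 C
Moles of electrons = 52280 / 96485 = 0.5418 mol
2H⁺ + 2e⁻ → H₂, so n(H₂) = 0.5418 / 2 = 0.2709 mol
V = 0.2709 × 24.0 = 6.502 L

6.50 L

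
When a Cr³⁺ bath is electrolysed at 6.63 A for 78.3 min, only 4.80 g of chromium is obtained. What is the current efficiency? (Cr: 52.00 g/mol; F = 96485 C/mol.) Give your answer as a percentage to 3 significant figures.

85.8%

Q = 6.63 × 4698 = 31150 C
n(e⁻) = 31150 / 96485 = 0.3228 mol
Cr³⁺ + 3e⁻ → Cr, so theoretical n(Cr) = 0.1076 mol → 5.595 g
Efficiency = 4.80 / 5.595 = 0.8579 = 85.8%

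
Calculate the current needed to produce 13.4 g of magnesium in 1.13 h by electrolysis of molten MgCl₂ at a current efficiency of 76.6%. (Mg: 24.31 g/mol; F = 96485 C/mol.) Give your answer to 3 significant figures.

34.1 A

n(Mg) = 13.4 / 24.31 = 0.5512 mol
Mg²⁺ + 2e⁻ → Mg, so n(e⁻) = 2 × 0.5512 = 1.102 mol
Q = 1.102 × 96485 / 0.766 = 1.388×10^5 C
I = Q / t = 1.388×10^5 / 4068 s = 34.1 A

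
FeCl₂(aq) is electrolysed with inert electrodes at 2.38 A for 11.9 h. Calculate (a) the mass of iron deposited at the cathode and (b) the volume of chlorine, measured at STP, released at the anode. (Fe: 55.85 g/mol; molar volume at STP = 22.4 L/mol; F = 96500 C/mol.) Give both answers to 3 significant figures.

Q = 2.38 × 42840 = 1.020×10^5 C; n(e⁻) = 1.020×10^5 / 96500 = 1.057 mol
Cathode: Fe²⁺ + 2e⁻ → Fe → n(Fe) = 1.057/2 = 0.5285 mol → 29.5 g
Anode: 2Cl⁻ → Cl₂ + 2e⁻ → n(Cl₂) = 1.057/2 = 0.5285 mol → 11.8 L

29.5 g Fe; 11.8 L Cl₂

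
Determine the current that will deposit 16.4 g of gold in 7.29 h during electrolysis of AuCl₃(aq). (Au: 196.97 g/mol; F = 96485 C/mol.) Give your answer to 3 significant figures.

n(Au) = 16.4 / 196.97 = 0.08326 mol
Au³⁺ + 3e⁻ → Au, so n(e⁻) = 3 × 0.08326 = 0.2498 mol
Q = 0.2498 × 96485 = 24100 C
I = Q / t = 24100 / 26244 s = 0.918 A

0.918 A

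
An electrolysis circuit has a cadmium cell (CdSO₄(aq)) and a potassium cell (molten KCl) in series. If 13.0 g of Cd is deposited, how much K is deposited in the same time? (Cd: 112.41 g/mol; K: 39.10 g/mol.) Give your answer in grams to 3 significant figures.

n(Cd) = 13.0 / 112.41 = 0.1156 mol
Cd²⁺ + 2e⁻ → Cd, so n(e⁻) = 2 × 0.1156 = 0.2312 mol
Same current for the same time ⇒ same n(e⁻) = 0.2312 mol in both cells.
K⁺ + e⁻ → K, so n(K) = 0.2312 mol
m(K) = 0.2312 × 39.10 = 9.04 g

9.04 g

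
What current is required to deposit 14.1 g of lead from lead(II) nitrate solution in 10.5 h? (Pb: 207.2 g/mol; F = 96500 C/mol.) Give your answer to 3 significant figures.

n(Pb) = 14.1 / 207.2 = 0.06805 mol
Pb²⁺ + 2e⁻ → Pb, so n(e⁻) = 2 × 0.06805 = 0.1361 mol
Q = 0.1361 × 96500 = 13130 C
I = Q / t = 13130 / 37800 s = 0.347 A

0.347 A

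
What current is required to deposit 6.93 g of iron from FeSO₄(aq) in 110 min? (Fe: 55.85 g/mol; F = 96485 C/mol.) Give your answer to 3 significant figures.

3.63 A

n(Fe) = 6.93 / 55.85 = 0.1241 mol
Fe²⁺ + 2e⁻ → Fe, so n(e⁻) = 2 × 0.1241 = 0.2482 mol
Q = 0.2482 × 96485 = 23950 C
I = Q / t = 23950 / 6600 s = 3.63 A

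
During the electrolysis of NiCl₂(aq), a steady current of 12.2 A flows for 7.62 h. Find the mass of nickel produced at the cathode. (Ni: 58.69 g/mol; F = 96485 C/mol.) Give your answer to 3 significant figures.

Q = It = 12.2 × 27432 = 3.347×10^5 C
n(e⁻) = 3.347×10^5 / 96485 = 3.469 mol
Ni²⁺ + 2e⁻ → Ni, so n(Ni) = 3.469 / 2 = 1.735 mol
m = 1.735 × 58.69 = 102 g

102 g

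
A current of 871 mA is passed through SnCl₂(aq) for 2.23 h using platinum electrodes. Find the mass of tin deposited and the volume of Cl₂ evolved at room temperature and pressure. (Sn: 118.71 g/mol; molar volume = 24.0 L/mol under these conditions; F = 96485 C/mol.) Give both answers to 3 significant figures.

4.30 g Sn; 0.870 L Cl₂

Q = 0.871 × 8028 = 6992 C; n(e⁻) = 6992 / 96485 = 0.07247 mol
Cathode: Sn²⁺ + 2e⁻ → Sn → n(Sn) = 0.07247/2 = 0.03624 mol → 4.30 g
Anode: 2Cl⁻ → Cl₂ + 2e⁻ → n(Cl₂) = 0.07247/2 = 0.03624 mol → 0.870 L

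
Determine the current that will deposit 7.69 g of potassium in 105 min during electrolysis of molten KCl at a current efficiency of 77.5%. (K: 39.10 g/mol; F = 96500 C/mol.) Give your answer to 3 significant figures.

3.89 A

n(K) = 7.69 / 39.10 = 0.1967 mol
K⁺ + e⁻ → K, so n(e⁻) = 0.1967 mol
Q = 0.1967 × 96500 / 0.775 = 24490 C
I = Q / t = 24490 / 6300 s = 3.89 A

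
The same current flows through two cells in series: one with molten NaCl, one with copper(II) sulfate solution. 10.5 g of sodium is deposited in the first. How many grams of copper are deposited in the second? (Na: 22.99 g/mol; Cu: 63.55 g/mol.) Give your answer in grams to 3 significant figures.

14.5 g

n(Na) = 10.5 / 22.99 = 0.4567 mol
Na⁺ + e⁻ → Na, so n(e⁻) = 0.4567 mol
In series, the same 0.4567 mol of electrons flows through the second cell.
Cu²⁺ + 2e⁻ → Cu, so n(Cu) = 0.4567 / 2 = 0.2284 mol
m(Cu) = 0.2284 × 63.55 = 14.5 g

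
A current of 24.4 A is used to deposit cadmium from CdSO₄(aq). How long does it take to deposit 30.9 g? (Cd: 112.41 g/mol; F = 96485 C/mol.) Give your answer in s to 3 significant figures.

2170 s

n(Cd) = 30.9 / 112.41 = 0.2749 mol
Cd²⁺ + 2e⁻ → Cd, so n(e⁻) = 2 × 0.2749 = 0.5498 mol
Q = 0.5498 × 96485 = 53050 C
t = Q / I = 53050 / 24.4 = 2174 s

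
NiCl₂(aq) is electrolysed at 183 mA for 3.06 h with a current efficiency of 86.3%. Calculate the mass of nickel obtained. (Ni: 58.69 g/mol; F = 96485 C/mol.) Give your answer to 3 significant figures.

0.529 g

Q = 0.183 × 11016 = 2016 C
n(e⁻) = 2016 / 96485 = 0.02089 mol
Ni²⁺ + 2e⁻ → Ni, so theoretical m(Ni) = 0.01045 × 58.69 = 0.6133 g
Actual mass = 86.3% × 0.6133 = 0.529 g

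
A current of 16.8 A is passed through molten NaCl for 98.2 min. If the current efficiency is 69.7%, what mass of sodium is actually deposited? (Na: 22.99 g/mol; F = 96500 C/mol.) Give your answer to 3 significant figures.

Q = 16.8 × 5892 = 98990 C
n(e⁻) = 98990 / 96500 = 1.026 mol
Na⁺ + e⁻ → Na, so theoretical m(Na) = 1.026 × 22.99 = 23.59 g
Actual mass = 69.7% × 23.59 = 16.4 g

16.4 g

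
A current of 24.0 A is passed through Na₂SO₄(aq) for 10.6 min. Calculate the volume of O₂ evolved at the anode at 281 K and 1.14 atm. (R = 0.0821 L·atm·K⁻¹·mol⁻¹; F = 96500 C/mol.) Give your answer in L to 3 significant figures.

Charge passed = 24.0 × 636 = 15260 C
Moles of electrons = 15260 / 96500 = 0.1581 mol
2H₂O → O₂ + 4H⁺ + 4e⁻, so n(O₂) = 0.1581 / 4 = 0.03953 mol
V = nRT/P = 0.03953 × 0.0821 × 281 / 1.14 = 0.8000 L

0.800 L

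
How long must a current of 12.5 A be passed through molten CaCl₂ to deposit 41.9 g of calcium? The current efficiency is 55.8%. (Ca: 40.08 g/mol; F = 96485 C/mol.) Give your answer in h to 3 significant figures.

n(Ca) = 41.9 / 40.08 = 1.045 mol
Ca²⁺ + 2e⁻ → Ca, so n(e⁻) = 2 × 1.045 = 2.090 mol
Q = 2.090 × 96485 / 0.558 = 3.614×10^5 C
t = Q / I = 3.614×10^5 / 12.5 = 28910 s = 8.03 h

8.03 h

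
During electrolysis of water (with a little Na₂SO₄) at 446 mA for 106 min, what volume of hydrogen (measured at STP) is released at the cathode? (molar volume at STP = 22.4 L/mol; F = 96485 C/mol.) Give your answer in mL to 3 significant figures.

329 mL

Q = It = 0.446 × 6360 = 2837 C
Moles of electrons = 2837 / 96485 = 0.02940 mol
2H⁺ + 2e⁻ → H₂, so n(H₂) = 0.02940 / 2 = 0.01470 mol
V = 0.01470 × 22.4 = 0.3293 L
= 329 mL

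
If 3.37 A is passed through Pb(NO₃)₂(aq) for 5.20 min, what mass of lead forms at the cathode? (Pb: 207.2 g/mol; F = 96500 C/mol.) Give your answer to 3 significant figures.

Q = It = 3.37 × 312 = 1051 C
Moles of electrons = 1051 / 96500 = 0.01089 mol
Pb²⁺ + 2e⁻ → Pb, so n(Pb) = 0.01089 / 2 = 0.005445 mol
m = 0.005445 × 207.2 = 1.13 g

1.13 g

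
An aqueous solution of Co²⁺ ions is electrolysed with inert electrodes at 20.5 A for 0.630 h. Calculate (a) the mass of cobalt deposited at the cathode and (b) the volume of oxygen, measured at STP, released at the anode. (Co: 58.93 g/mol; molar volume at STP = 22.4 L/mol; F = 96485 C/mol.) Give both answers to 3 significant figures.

Q = 20.5 × 2268 = 46490 C; n(e⁻) = 46490 / 96485 = 0.4818 mol
Cathode: Co²⁺ + 2e⁻ → Co → n(Co) = 0.4818/2 = 0.2409 mol → 14.2 g
Anode: 2H₂O → O₂ + 4H⁺ + 4e⁻ → n(O₂) = 0.4818/4 = 0.1205 mol → 2.70 L

14.2 g Co; 2.70 L O₂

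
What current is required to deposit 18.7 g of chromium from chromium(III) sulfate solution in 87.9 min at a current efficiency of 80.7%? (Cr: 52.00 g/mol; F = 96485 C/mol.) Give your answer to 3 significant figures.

n(Cr) = 18.7 / 52.00 = 0.3596 mol
Cr³⁺ + 3e⁻ → Cr, so n(e⁻) = 3 × 0.3596 = 1.079 mol
Q = 1.079 × 96485 / 0.807 = 1.290×10^5 C
I = Q / t = 1.290×10^5 / 5274 s = 24.5 A

24.5 A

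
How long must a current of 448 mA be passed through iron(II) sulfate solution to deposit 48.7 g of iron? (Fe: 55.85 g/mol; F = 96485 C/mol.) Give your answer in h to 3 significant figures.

104 h

n(Fe) = 48.7 / 55.85 = 0.8720 mol
Fe²⁺ + 2e⁻ → Fe, so n(e⁻) = 2 × 0.8720 = 1.744 mol
Q = 1.744 × 96485 = 1.683×10^5 C
t = Q / I = 1.683×10^5 / 0.448 = 3.757×10^5 s = 104 h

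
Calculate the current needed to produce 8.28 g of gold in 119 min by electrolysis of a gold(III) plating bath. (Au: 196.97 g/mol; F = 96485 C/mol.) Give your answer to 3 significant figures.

n(Au) = 8.28 / 196.97 = 0.04204 mol
Au³⁺ + 3e⁻ → Au, so n(e⁻) = 3 × 0.04204 = 0.1261 mol
Q = 0.1261 × 96485 = 12170 C
I = Q / t = 12170 / 7140 s = 1.70 A

1.70 A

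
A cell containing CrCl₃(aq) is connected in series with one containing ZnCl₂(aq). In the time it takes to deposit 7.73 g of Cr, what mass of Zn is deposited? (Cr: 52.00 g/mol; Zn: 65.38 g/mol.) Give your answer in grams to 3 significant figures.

n(Cr) = 7.73 / 52.00 = 0.1487 mol
Cr³⁺ + 3e⁻ → Cr, so n(e⁻) = 3 × 0.1487 = 0.4461 mol
The cells are in series, so the same charge (and hence the same n(e⁻) = 0.4461 mol) passes through both.
Zn²⁺ + 2e⁻ → Zn, so n(Zn) = 0.4461 / 2 = 0.2231 mol
m(Zn) = 0.2231 × 65.38 = 14.6 g

14.6 g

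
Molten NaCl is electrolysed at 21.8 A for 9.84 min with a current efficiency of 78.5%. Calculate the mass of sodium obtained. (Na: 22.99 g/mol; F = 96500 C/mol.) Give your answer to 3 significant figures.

2.41 g

Q = 21.8 × 590.4 = 12870 C
n(e⁻) = 12870 / 96500 = 0.1334 mol
Na⁺ + e⁻ → Na, so theoretical m(Na) = 0.1334 × 22.99 = 3.067 g
Actual mass = 78.5% × 3.067 = 2.41 g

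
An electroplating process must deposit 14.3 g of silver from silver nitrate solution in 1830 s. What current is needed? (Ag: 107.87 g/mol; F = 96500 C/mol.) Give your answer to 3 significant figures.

6.99 A

n(Ag) = 14.3 / 107.87 = 0.1326 mol
Ag⁺ + e⁻ → Ag, so n(e⁻) = 0.1326 mol
Q = 0.1326 × 96500 = 12800 C
I = Q / t = 12800 / 1830 s = 6.99 A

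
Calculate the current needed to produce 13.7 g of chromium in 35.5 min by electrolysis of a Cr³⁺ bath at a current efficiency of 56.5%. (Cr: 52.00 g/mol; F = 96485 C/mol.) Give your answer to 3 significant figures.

63.4 A

n(Cr) = 13.7 / 52.00 = 0.2635 mol
Cr³⁺ + 3e⁻ → Cr, so n(e⁻) = 3 × 0.2635 = 0.7905 mol
Q = 0.7905 × 96485 / 0.565 = 1.350×10^5 C
I = Q / t = 1.350×10^5 / 2130 s = 63.4 A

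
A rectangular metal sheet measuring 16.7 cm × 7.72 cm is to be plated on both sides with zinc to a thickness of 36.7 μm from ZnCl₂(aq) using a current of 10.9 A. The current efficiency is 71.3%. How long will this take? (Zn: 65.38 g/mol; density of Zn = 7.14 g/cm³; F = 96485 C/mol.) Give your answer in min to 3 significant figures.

42.8 min

Plated area = 2 × 16.7 × 7.72 = 257.8 cm²
Volume = 257.8 × 36.7×10⁻⁴ cm = 0.9461 cm³
m(Zn) = 0.9461 × 7.14 = 6.755 g
n(Zn) = 6.755 / 65.38 = 0.1033 mol; n(e⁻) = 2 × 0.1033 = 0.2066 mol
Q = 0.2066 × 96485 / 0.713 = 27960 C
t = 27960 / 10.9 = 2565 s = 42.8 min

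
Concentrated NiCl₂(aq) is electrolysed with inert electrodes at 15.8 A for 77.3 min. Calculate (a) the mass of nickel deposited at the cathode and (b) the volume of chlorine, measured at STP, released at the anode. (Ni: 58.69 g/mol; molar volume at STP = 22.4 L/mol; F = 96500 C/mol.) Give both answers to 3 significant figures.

22.3 g Ni; 8.51 L Cl₂

Q = 15.8 × 4638 = 73280 C; n(e⁻) = 73280 / 96500 = 0.7594 mol
Cathode: Ni²⁺ + 2e⁻ → Ni → n(Ni) = 0.7594/2 = 0.3797 mol → 22.3 g
Anode: 2Cl⁻ → Cl₂ + 2e⁻ → n(Cl₂) = 0.7594/2 = 0.3797 mol → 8.51 L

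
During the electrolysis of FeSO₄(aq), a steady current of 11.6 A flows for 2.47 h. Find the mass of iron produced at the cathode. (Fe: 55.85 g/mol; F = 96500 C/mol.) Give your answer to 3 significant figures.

Charge passed = 11.6 × 8892 = 1.031×10^5 C
n(e⁻) = 1.031×10^5 / 96500 = 1.068 mol
Fe²⁺ + 2e⁻ → Fe, so n(Fe) = 1.068 / 2 = 0.5340 mol
m = 0.5340 × 55.85 = 29.8 g

29.8 g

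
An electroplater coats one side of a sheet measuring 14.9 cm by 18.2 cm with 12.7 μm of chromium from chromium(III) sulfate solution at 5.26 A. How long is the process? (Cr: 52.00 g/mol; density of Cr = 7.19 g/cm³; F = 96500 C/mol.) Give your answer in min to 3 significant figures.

Plated area = 14.9 × 18.2 = 271.2 cm²
Volume = 271.2 × 12.7×10⁻⁴ cm = 0.3444 cm³
m(Cr) = 0.3444 × 7.19 = 2.476 g
n(Cr) = 2.476 / 52.00 = 0.04762 mol; n(e⁻) = 3 × 0.04762 = 0.1429 mol
Q = 0.1429 × 96500 = 13790 C
t = 13790 / 5.26 = 2622 s = 43.7 min

43.7 min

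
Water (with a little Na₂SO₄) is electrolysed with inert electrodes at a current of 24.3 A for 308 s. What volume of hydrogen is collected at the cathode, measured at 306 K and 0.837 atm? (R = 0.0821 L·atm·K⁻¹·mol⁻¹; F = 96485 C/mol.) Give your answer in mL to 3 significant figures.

1160 mL

Charge passed = 24.3 × 308 = 7484 C
n(e⁻) = 7484 / 96485 = 0.07757 mol
2H⁺ + 2e⁻ → H₂, so n(H₂) = 0.07757 / 2 = 0.03879 mol
V = nRT/P = 0.03879 × 0.0821 × 306 / 0.837 = 1.164 L
= 1160 mL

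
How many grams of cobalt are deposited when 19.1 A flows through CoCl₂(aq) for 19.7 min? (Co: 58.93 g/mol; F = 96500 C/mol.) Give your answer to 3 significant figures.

6.89 g

Charge passed = 19.1 × 1182 = 22580 C
n(e⁻) = Q/F = 22580/96500 = 0.2340 mol
Co²⁺ + 2e⁻ → Co, so n(Co) = 0.2340 / 2 = 0.1170 mol
m = 0.1170 × 58.93 = 6.89 g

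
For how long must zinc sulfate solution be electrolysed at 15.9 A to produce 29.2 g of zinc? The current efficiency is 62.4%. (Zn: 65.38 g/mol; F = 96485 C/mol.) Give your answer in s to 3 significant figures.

8690 s

n(Zn) = 29.2 / 65.38 = 0.4466 mol
Zn²⁺ + 2e⁻ → Zn, so n(e⁻) = 2 × 0.4466 = 0.8932 mol
Q = 0.8932 × 96485 / 0.624 = 1.381×10^5 C
t = Q / I = 1.381×10^5 / 15.9 = 8686 s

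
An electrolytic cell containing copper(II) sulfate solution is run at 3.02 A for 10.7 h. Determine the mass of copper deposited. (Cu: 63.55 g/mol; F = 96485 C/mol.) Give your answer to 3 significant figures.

Q = It = 3.02 × 38520 = 1.163×10^5 C
Moles of electrons = 1.163×10^5 / 96485 = 1.205 mol
Cu²⁺ + 2e⁻ → Cu, so n(Cu) = 1.205 / 2 = 0.6025 mol
m = 0.6025 × 63.55 = 38.3 g

38.3 g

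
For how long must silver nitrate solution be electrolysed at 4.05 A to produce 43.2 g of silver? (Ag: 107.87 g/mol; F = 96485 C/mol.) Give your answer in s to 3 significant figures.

9540 s

n(Ag) = 43.2 / 107.87 = 0.4005 mol
Ag⁺ + e⁻ → Ag, so n(e⁻) = 0.4005 mol
Q = 0.4005 × 96485 = 38640 C
t = Q / I = 38640 / 4.05 = 9541 s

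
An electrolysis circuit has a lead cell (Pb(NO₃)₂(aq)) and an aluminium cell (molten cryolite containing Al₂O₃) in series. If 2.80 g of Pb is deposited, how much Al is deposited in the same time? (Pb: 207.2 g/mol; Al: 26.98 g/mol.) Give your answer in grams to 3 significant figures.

0.243 g

n(Pb) = 2.80 / 207.2 = 0.01351 mol
Pb²⁺ + 2e⁻ → Pb, so n(e⁻) = 2 × 0.01351 = 0.02702 mol
Since the cells are in series, n(e⁻) in the Al cell is also 0.02702 mol.
Al³⁺ + 3e⁻ → Al, so n(Al) = 0.02702 / 3 = 0.009007 mol
m(Al) = 0.009007 × 26.98 = 0.243 g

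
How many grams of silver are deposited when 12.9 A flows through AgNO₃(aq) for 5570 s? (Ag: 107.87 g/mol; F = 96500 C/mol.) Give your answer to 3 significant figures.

Q = 12.9 A × 5570 s = 71850 C
n(e⁻) = 71850 / 96500 = 0.7446 mol
Ag⁺ + e⁻ → Ag, so n(Ag) = 0.7446 mol
m = 0.7446 × 107.87 = 80.3 g

80.3 g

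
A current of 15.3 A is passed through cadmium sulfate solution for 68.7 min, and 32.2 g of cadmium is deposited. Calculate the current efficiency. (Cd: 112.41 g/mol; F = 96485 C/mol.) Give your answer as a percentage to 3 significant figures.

Q = 15.3 × 4122 = 63070 C
n(e⁻) = 63070 / 96485 = 0.6537 mol
Cd²⁺ + 2e⁻ → Cd, so theoretical n(Cd) = 0.3269 mol → 36.75 g
Efficiency = 32.2 / 36.75 = 0.8762 = 87.6%

87.6%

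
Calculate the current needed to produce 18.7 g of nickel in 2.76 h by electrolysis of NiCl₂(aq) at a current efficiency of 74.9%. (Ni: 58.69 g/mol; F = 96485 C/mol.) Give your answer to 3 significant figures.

8.26 A

n(Ni) = 18.7 / 58.69 = 0.3186 mol
Ni²⁺ + 2e⁻ → Ni, so n(e⁻) = 2 × 0.3186 = 0.6372 mol
Q = 0.6372 × 96485 / 0.749 = 82080 C
I = Q / t = 82080 / 9936 s = 8.26 A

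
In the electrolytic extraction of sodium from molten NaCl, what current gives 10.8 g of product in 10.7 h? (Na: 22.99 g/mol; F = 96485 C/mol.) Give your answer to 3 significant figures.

n(Na) = 10.8 / 22.99 = 0.4698 mol
Na⁺ + e⁻ → Na, so n(e⁻) = 0.4698 mol
Q = 0.4698 × 96485 = 45330 C
I = Q / t = 45330 / 38520 s = 1.18 A

1.18 A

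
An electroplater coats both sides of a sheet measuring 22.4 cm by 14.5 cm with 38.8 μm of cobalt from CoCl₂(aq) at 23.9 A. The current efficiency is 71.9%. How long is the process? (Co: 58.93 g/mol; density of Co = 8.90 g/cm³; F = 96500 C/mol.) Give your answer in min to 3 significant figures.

71.3 min

Plated area = 2 × 22.4 × 14.5 = 649.6 cm²
Volume = 649.6 × 38.8×10⁻⁴ cm = 2.520 cm³
m(Co) = 2.520 × 8.90 = 22.43 g
n(Co) = 22.43 / 58.93 = 0.3806 mol; n(e⁻) = 2 × 0.3806 = 0.7612 mol
Q = 0.7612 × 96500 / 0.719 = 1.022×10^5 C
t = 1.022×10^5 / 23.9 = 4276 s = 71.3 min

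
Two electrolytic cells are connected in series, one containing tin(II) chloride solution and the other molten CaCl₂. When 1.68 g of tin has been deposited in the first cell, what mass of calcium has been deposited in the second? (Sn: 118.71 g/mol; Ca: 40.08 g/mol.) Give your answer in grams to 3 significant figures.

0.567 g

n(Sn) = 1.68 / 118.71 = 0.01415 mol
Sn²⁺ + 2e⁻ → Sn, so n(e⁻) = 2 × 0.01415 = 0.02830 mol
The cells are in series, so the same charge (and hence the same n(e⁻) = 0.02830 mol) passes through both.
Ca²⁺ + 2e⁻ → Ca, so n(Ca) = 0.02830 / 2 = 0.01415 mol
m(Ca) = 0.01415 × 40.08 = 0.567 g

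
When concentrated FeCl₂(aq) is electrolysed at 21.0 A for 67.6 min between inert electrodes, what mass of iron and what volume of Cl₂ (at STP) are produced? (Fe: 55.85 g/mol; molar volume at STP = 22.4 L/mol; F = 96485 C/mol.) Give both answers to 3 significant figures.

Q = 21.0 × 4056 = 85180 C; n(e⁻) = 85180 / 96485 = 0.8828 mol
Cathode: Fe²⁺ + 2e⁻ → Fe → n(Fe) = 0.8828/2 = 0.4414 mol → 24.7 g
Anode: 2Cl⁻ → Cl₂ + 2e⁻ → n(Cl₂) = 0.8828/2 = 0.4414 mol → 9.89 L

24.7 g Fe; 9.89 L Cl₂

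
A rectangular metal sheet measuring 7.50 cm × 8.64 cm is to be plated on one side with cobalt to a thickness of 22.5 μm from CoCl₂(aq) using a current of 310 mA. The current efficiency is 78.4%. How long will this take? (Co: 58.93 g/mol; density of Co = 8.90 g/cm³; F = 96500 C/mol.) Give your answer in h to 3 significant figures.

Plated area = 7.50 × 8.64 = 64.80 cm²
Volume = 64.80 × 22.5×10⁻⁴ cm = 0.1458 cm³
m(Co) = 0.1458 × 8.90 = 1.298 g
n(Co) = 1.298 / 58.93 = 0.02203 mol; n(e⁻) = 2 × 0.02203 = 0.04406 mol
Q = 0.04406 × 96500 / 0.784 = 5423 C
t = 5423 / 0.310 = 17490 s = 4.86 h

4.86 h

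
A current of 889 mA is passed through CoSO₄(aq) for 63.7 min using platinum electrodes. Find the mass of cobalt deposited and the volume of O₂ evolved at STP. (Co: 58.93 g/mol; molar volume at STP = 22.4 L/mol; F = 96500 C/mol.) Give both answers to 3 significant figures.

1.04 g Co; 0.197 L O₂

Q = 0.889 × 3822 = 3398 C; n(e⁻) = 3398 / 96500 = 0.03521 mol
Cathode: Co²⁺ + 2e⁻ → Co → n(Co) = 0.03521/2 = 0.01761 mol → 1.04 g
Anode: 2H₂O → O₂ + 4H⁺ + 4e⁻ → n(O₂) = 0.03521/4 = 0.008803 mol → 0.197 L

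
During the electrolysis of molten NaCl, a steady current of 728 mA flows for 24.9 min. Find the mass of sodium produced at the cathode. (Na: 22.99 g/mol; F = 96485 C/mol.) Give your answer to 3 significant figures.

Q = 0.728 A × 1494 s = 1088 C
Moles of electrons = 1088 / 96485 = 0.01128 mol
Na⁺ + e⁻ → Na, so n(Na) = 0.01128 mol
m = 0.01128 × 22.99 = 0.259 g

0.259 g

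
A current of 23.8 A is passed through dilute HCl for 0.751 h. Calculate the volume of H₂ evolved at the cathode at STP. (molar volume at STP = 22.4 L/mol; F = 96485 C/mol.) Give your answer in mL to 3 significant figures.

7470 mL

Q = It = 23.8 × 2703.6 = 64350 C
n(e⁻) = 64350 / 96485 = 0.6669 mol
2H⁺ + 2e⁻ → H₂, so n(H₂) = 0.6669 / 2 = 0.3335 mol
V = 0.3335 × 22.4 = 7.470 L
= 7470 mL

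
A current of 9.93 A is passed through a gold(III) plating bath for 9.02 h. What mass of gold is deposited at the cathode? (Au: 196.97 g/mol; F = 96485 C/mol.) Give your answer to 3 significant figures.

219 g

Charge passed = 9.93 × 32472 = 3.224×10^5 C
n(e⁻) = Q/F = 3.224×10^5/96485 = 3.341 mol
Au³⁺ + 3e⁻ → Au, so n(Au) = 3.341 / 3 = 1.114 mol
m = 1.114 × 196.97 = 219 g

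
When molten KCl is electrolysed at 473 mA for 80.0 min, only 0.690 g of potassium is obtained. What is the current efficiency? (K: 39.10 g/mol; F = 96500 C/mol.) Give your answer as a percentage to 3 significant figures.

75.0%

Q = 0.473 × 4800 = 2270 C
n(e⁻) = 2270 / 96500 = 0.02352 mol
K⁺ + e⁻ → K, so theoretical n(K) = 0.02352 mol → 0.9196 g
Efficiency = 0.690 / 0.9196 = 0.7503 = 75.0%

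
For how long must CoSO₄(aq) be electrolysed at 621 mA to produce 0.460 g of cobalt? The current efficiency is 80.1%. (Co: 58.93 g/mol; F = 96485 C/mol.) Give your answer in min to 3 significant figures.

50.5 min

n(Co) = 0.460 / 58.93 = 0.007806 mol
Co²⁺ + 2e⁻ → Co, so n(e⁻) = 2 × 0.007806 = 0.01561 mol
Q = 0.01561 × 96485 / 0.801 = 1880 C
t = Q / I = 1880 / 0.621 = 3027 s = 50.5 min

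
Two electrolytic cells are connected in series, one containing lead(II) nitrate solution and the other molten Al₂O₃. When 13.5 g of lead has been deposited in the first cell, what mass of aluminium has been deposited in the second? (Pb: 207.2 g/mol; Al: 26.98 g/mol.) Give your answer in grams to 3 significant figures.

1.17 g

n(Pb) = 13.5 / 207.2 = 0.06515 mol
Pb²⁺ + 2e⁻ → Pb, so n(e⁻) = 2 × 0.06515 = 0.1303 mol
Same current for the same time ⇒ same n(e⁻) = 0.1303 mol in both cells.
Al³⁺ + 3e⁻ → Al, so n(Al) = 0.1303 / 3 = 0.04343 mol
m(Al) = 0.04343 × 26.98 = 1.17 g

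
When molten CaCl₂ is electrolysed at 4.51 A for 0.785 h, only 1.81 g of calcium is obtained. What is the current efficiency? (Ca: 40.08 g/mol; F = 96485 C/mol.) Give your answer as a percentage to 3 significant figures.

Q = 4.51 × 2826 = 12750 C
n(e⁻) = 12750 / 96485 = 0.1321 mol
Ca²⁺ + 2e⁻ → Ca, so theoretical n(Ca) = 0.06605 mol → 2.647 g
Efficiency = 1.81 / 2.647 = 0.6838 = 68.4%

68.4%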